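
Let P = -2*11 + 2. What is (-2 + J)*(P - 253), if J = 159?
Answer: -42861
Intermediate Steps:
P = -20 (P = -22 + 2 = -20)
(-2 + J)*(P - 253) = (-2 + 159)*(-20 - 253) = 157*(-273) = -42861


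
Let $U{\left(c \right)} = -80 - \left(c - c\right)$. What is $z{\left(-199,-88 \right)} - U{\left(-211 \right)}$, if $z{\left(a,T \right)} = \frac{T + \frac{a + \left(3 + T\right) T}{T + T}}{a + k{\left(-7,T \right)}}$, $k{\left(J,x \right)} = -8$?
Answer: $\frac{2937329}{36432} \approx 80.625$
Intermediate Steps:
$z{\left(a,T \right)} = \frac{T + \frac{a + T \left(3 + T\right)}{2 T}}{-8 + a}$ ($z{\left(a,T \right)} = \frac{T + \frac{a + \left(3 + T\right) T}{T + T}}{a - 8} = \frac{T + \frac{a + T \left(3 + T\right)}{2 T}}{-8 + a}$)
$U{\left(c \right)} = -80$ ($U{\left(c \right)} = -80 - 0 = -80 + 0 = -80$)
$z{\left(-199,-88 \right)} - U{\left(-211 \right)} = \frac{-199 + 3 \left(-88\right) + 3 \left(-88\right)^{2}}{2 \left(-88\right) \left(-8 - 199\right)} - -80 = \frac{1}{2} \left(- \frac{1}{88}\right) \frac{1}{-207} \left(-199 - 264 + 3 \cdot 7744\right) + 80 = \frac{1}{2} \left(- \frac{1}{88}\right) \left(- \frac{1}{207}\right) \left(-199 - 264 + 23232\right) + 80 = \frac{1}{2} \left(- \frac{1}{88}\right) \left(- \frac{1}{207}\right) 22769 + 80 = \frac{22769}{36432} + 80 = \frac{2937329}{36432}$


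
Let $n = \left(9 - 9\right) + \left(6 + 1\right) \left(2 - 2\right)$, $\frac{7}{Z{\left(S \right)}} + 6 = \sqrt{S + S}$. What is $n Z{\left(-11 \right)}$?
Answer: $0$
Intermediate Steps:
$Z{\left(S \right)} = \frac{7}{-6 + \sqrt{2} \sqrt{S}}$ ($Z{\left(S \right)} = \frac{7}{-6 + \sqrt{S + S}} = \frac{7}{-6 + \sqrt{2 S}} = \frac{7}{-6 + \sqrt{2} \sqrt{S}}$)
$n = 0$ ($n = 0 + 7 \cdot 0 = 0 + 0 = 0$)
$n Z{\left(-11 \right)} = 0 \frac{7}{-6 + \sqrt{2} \sqrt{-11}} = 0 \frac{7}{-6 + \sqrt{2} i \sqrt{11}} = 0 \frac{7}{-6 + i \sqrt{22}} = 0$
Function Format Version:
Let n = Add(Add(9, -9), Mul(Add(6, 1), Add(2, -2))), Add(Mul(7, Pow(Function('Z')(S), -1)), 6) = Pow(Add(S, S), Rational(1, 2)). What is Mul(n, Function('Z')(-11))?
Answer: 0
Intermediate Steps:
Function('Z')(S) = Mul(7, Pow(Add(-6, Mul(Pow(2, Rational(1, 2)), Pow(S, Rational(1, 2)))), -1)) (Function('Z')(S) = Mul(7, Pow(Add(-6, Pow(Add(S, S), Rational(1, 2))), -1)) = Mul(7, Pow(Add(-6, Pow(Mul(2, S), Rational(1, 2))), -1)) = Mul(7, Pow(Add(-6, Mul(Pow(2, Rational(1, 2)), Pow(S, Rational(1, 2)))), -1)))
n = 0 (n = Add(0, Mul(7, 0)) = Add(0, 0) = 0)
Mul(n, Function('Z')(-11)) = Mul(0, Mul(7, Pow(Add(-6, Mul(Pow(2, Rational(1, 2)), Pow(-11, Rational(1, 2)))), -1))) = Mul(0, Mul(7, Pow(Add(-6, Mul(Pow(2, Rational(1, 2)), Mul(I, Pow(11, Rational(1, 2))))), -1))) = Mul(0, Mul(7, Pow(Add(-6, Mul(I, Pow(22, Rational(1, 2)))), -1))) = 0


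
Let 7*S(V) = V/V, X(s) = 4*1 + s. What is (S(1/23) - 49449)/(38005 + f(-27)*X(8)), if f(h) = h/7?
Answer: -346142/265711 ≈ -1.3027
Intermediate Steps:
f(h) = h/7 (f(h) = h*(⅐) = h/7)
X(s) = 4 + s
S(V) = ⅐ (S(V) = (V/V)/7 = (⅐)*1 = ⅐)
(S(1/23) - 49449)/(38005 + f(-27)*X(8)) = (⅐ - 49449)/(38005 + ((⅐)*(-27))*(4 + 8)) = -346142/(7*(38005 - 27/7*12)) = -346142/(7*(38005 - 324/7)) = -346142/(7*265711/7) = -346142/7*7/265711 = -346142/265711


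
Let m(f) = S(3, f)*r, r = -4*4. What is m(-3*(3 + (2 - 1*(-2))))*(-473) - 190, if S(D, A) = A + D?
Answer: -136414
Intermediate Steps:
r = -16
m(f) = -48 - 16*f (m(f) = (f + 3)*(-16) = (3 + f)*(-16) = -48 - 16*f)
m(-3*(3 + (2 - 1*(-2))))*(-473) - 190 = (-48 - (-48)*(3 + (2 - 1*(-2))))*(-473) - 190 = (-48 - (-48)*(3 + (2 + 2)))*(-473) - 190 = (-48 - (-48)*(3 + 4))*(-473) - 190 = (-48 - (-48)*7)*(-473) - 190 = (-48 - 16*(-21))*(-473) - 190 = (-48 + 336)*(-473) - 190 = 288*(-473) - 190 = -136224 - 190 = -136414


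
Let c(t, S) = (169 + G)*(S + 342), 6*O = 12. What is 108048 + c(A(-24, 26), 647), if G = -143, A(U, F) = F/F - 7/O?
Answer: 133762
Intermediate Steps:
O = 2 (O = (1/6)*12 = 2)
A(U, F) = -5/2 (A(U, F) = F/F - 7/2 = 1 - 7*1/2 = 1 - 7/2 = -5/2)
c(t, S) = 8892 + 26*S (c(t, S) = (169 - 143)*(S + 342) = 26*(342 + S) = 8892 + 26*S)
108048 + c(A(-24, 26), 647) = 108048 + (8892 + 26*647) = 108048 + (8892 + 16822) = 108048 + 25714 = 133762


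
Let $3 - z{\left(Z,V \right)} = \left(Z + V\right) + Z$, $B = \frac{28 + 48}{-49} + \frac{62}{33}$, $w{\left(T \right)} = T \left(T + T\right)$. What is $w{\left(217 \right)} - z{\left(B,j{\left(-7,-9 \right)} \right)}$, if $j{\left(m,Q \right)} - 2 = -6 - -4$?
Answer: $\frac{152282035}{1617} \approx 94176.0$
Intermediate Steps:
$w{\left(T \right)} = 2 T^{2}$ ($w{\left(T \right)} = T 2 T = 2 T^{2}$)
$j{\left(m,Q \right)} = 0$ ($j{\left(m,Q \right)} = 2 - 2 = 0$)
$B = \frac{530}{1617}$ ($B = 76 \left(- \frac{1}{49}\right) + 62 \cdot \frac{1}{33} = - \frac{76}{49} + \frac{62}{33} = \frac{530}{1617} \approx 0.32777$)
$z{\left(Z,V \right)} = 3 - V - 2 Z$ ($z{\left(Z,V \right)} = 3 - \left(\left(Z + V\right) + Z\right) = 3 - \left(\left(V + Z\right) + Z\right) = 3 - \left(V + 2 Z\right) = 3 - V - 2 Z$)
$w{\left(217 \right)} - z{\left(B,j{\left(-7,-9 \right)} \right)} = 2 \cdot 217^{2} - \left(3 - 0 - \frac{1060}{1617}\right) = 2 \cdot 47089 - \left(3 + 0 - \frac{1060}{1617}\right) = 94178 - \frac{3791}{1617} = \frac{152282035}{1617}$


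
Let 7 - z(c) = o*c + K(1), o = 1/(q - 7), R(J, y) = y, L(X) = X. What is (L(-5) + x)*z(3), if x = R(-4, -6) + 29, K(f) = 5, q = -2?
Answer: 42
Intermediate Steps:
o = -1/9 (o = 1/(-2 - 7) = 1/(-9) = -1/9 ≈ -0.11111)
z(c) = 2 + c/9 (z(c) = 7 - (-c/9 + 5) = 7 - (5 - c/9) = 7 + (-5 + c/9) = 2 + c/9)
x = 23 (x = -6 + 29 = 23)
(L(-5) + x)*z(3) = (-5 + 23)*(2 + (1/9)*3) = 18*(2 + 1/3) = 18*(7/3) = 42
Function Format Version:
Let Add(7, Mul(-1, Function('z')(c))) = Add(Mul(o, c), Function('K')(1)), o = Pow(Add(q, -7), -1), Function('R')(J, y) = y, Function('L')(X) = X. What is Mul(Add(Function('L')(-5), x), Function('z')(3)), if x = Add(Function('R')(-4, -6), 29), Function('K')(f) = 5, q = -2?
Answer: 42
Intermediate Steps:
o = Rational(-1, 9) (o = Pow(Add(-2, -7), -1) = Pow(-9, -1) = Rational(-1, 9) ≈ -0.11111)
Function('z')(c) = Add(2, Mul(Rational(1, 9), c)) (Function('z')(c) = Add(7, Mul(-1, Add(Mul(Rational(-1, 9), c), 5))) = Add(7, Mul(-1, Add(5, Mul(Rational(-1, 9), c)))) = Add(7, Add(-5, Mul(Rational(1, 9), c))) = Add(2, Mul(Rational(1, 9), c)))
x = 23 (x = Add(-6, 29) = 23)
Mul(Add(Function('L')(-5), x), Function('z')(3)) = Mul(Add(-5, 23), Add(2, Mul(Rational(1, 9), 3))) = Mul(18, Add(2, Rational(1, 3))) = Mul(18, Rational(7, 3)) = 42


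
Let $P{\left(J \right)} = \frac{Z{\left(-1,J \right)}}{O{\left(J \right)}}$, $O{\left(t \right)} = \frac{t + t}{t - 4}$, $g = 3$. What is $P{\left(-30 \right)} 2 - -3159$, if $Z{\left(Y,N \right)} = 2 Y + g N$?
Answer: $\frac{45821}{15} \approx 3054.7$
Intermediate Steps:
$Z{\left(Y,N \right)} = 2 Y + 3 N$
$O{\left(t \right)} = \frac{2 t}{-4 + t}$
$P{\left(J \right)} = \frac{\left(-4 + J\right) \left(-2 + 3 J\right)}{2 J}$ ($P{\left(J \right)} = \frac{2 \left(-1\right) + 3 J}{2 J \frac{1}{-4 + J}} = \left(-2 + 3 J\right) \frac{-4 + J}{2 J} = \frac{\left(-4 + J\right) \left(-2 + 3 J\right)}{2 J}$)
$P{\left(-30 \right)} 2 - -3159 = \left(-7 + \frac{4}{-30} + \frac{3}{2} \left(-30\right)\right) 2 - -3159 = \left(-7 + 4 \left(- \frac{1}{30}\right) - 45\right) 2 + 3159 = \left(-7 - \frac{2}{15} - 45\right) 2 + 3159 = \left(- \frac{782}{15}\right) 2 + 3159 = - \frac{1564}{15} + 3159 = \frac{45821}{15}$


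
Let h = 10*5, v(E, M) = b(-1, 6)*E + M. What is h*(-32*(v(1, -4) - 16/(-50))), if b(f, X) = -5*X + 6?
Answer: 44288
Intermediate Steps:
b(f, X) = 6 - 5*X
v(E, M) = M - 24*E (v(E, M) = (6 - 5*6)*E + M = (6 - 30)*E + M = -24*E + M = M - 24*E)
h = 50
h*(-32*(v(1, -4) - 16/(-50))) = 50*(-32*((-4 - 24*1) - 16/(-50))) = 50*(-32*((-4 - 24) - 16*(-1/50))) = 50*(-32*(-28 + 8/25)) = 50*(-32*(-692/25)) = 50*(22144/25) = 44288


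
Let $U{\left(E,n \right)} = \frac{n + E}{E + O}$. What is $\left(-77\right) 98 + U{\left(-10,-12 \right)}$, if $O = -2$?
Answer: $- \frac{45265}{6} \approx -7544.2$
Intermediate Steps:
$U{\left(E,n \right)} = \frac{E + n}{-2 + E}$ ($U{\left(E,n \right)} = \frac{n + E}{E - 2} = \frac{E + n}{-2 + E}$)
$\left(-77\right) 98 + U{\left(-10,-12 \right)} = \left(-77\right) 98 + \frac{-10 - 12}{-2 - 10} = -7546 + \frac{1}{-12} \left(-22\right) = -7546 - - \frac{11}{6} = -7546 + \frac{11}{6} = - \frac{45265}{6}$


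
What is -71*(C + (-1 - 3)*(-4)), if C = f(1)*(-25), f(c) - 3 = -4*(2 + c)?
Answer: -17111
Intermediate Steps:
f(c) = -5 - 4*c (f(c) = 3 - 4*(2 + c) = 3 + (-8 - 4*c) = -5 - 4*c)
C = 225 (C = (-5 - 4*1)*(-25) = (-5 - 4)*(-25) = -9*(-25) = 225)
-71*(C + (-1 - 3)*(-4)) = -71*(225 + (-1 - 3)*(-4)) = -71*(225 - 4*(-4)) = -71*(225 + 16) = -71*241 = -17111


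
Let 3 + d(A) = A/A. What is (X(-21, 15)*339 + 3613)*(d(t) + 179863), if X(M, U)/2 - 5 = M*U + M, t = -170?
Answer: -39714208105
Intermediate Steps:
X(M, U) = 10 + 2*M + 2*M*U (X(M, U) = 10 + 2*(M*U + M) = 10 + 2*(M + M*U) = 10 + (2*M + 2*M*U) = 10 + 2*M + 2*M*U)
d(A) = -2 (d(A) = -3 + A/A = -3 + 1 = -2)
(X(-21, 15)*339 + 3613)*(d(t) + 179863) = ((10 + 2*(-21) + 2*(-21)*15)*339 + 3613)*(-2 + 179863) = ((10 - 42 - 630)*339 + 3613)*179861 = (-662*339 + 3613)*179861 = (-224418 + 3613)*179861 = -220805*179861 = -39714208105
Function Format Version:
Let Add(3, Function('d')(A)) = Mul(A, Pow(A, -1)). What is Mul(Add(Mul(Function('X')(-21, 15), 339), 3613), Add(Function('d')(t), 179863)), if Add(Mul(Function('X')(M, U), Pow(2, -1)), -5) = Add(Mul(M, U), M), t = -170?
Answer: -39714208105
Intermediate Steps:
Function('X')(M, U) = Add(10, Mul(2, M), Mul(2, M, U)) (Function('X')(M, U) = Add(10, Mul(2, Add(Mul(M, U), M))) = Add(10, Mul(2, Add(M, Mul(M, U)))) = Add(10, Add(Mul(2, M), Mul(2, M, U))) = Add(10, Mul(2, M), Mul(2, M, U)))
Function('d')(A) = -2 (Function('d')(A) = Add(-3, Mul(A, Pow(A, -1))) = Add(-3, 1) = -2)
Mul(Add(Mul(Function('X')(-21, 15), 339), 3613), Add(Function('d')(t), 179863)) = Mul(Add(Mul(Add(10, Mul(2, -21), Mul(2, -21, 15)), 339), 3613), Add(-2, 179863)) = Mul(Add(Mul(Add(10, -42, -630), 339), 3613), 179861) = Mul(Add(Mul(-662, 339), 3613), 179861) = Mul(Add(-224418, 3613), 179861) = Mul(-220805, 179861) = -39714208105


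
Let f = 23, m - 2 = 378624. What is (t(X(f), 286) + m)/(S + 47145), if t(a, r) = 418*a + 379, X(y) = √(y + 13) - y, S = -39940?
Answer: 33809/655 ≈ 51.617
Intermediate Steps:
m = 378626 (m = 2 + 378624 = 378626)
X(y) = √(13 + y) - y
t(a, r) = 379 + 418*a
(t(X(f), 286) + m)/(S + 47145) = ((379 + 418*(√(13 + 23) - 1*23)) + 378626)/(-39940 + 47145) = ((379 + 418*(√36 - 23)) + 378626)/7205 = ((379 + 418*(6 - 23)) + 378626)*(1/7205) = ((379 + 418*(-17)) + 378626)*(1/7205) = ((379 - 7106) + 378626)*(1/7205) = (-6727 + 378626)*(1/7205) = 371899*(1/7205) = 33809/655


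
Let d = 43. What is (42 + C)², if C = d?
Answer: 7225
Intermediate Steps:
C = 43
(42 + C)² = (42 + 43)² = 85² = 7225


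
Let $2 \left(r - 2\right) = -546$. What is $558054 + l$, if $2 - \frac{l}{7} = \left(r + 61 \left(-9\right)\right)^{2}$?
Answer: $-4148732$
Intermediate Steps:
$r = -271$ ($r = 2 + \frac{1}{2} \left(-546\right) = 2 - 273 = -271$)
$l = -4706786$ ($l = 14 - 7 \left(-271 + 61 \left(-9\right)\right)^{2} = 14 - 7 \left(-271 - 549\right)^{2} = 14 - 7 \left(-820\right)^{2} = 14 - 4706800 = -4706786$)
$558054 + l = 558054 - 4706786 = -4148732$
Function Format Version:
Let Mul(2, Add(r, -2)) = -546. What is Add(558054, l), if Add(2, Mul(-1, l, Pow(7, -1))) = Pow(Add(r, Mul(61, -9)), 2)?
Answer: -4148732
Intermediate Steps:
r = -271 (r = Add(2, Mul(Rational(1, 2), -546)) = Add(2, -273) = -271)
l = -4706786 (l = Add(14, Mul(-7, Pow(Add(-271, Mul(61, -9)), 2))) = Add(14, Mul(-7, Pow(Add(-271, -549), 2))) = Add(14, Mul(-7, Pow(-820, 2))) = Add(14, Mul(-7, 672400)) = Add(14, -4706800) = -4706786)
Add(558054, l) = Add(558054, -4706786) = -4148732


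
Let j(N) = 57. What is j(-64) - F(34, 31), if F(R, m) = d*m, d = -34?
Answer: 1111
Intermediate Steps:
F(R, m) = -34*m
j(-64) - F(34, 31) = 57 - (-34)*31 = 57 - 1*(-1054) = 57 + 1054 = 1111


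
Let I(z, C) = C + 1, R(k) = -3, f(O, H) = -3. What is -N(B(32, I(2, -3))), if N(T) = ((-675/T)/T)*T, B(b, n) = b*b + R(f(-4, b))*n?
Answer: 135/206 ≈ 0.65534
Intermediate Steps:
I(z, C) = 1 + C
B(b, n) = b² - 3*n (B(b, n) = b*b - 3*n = b² - 3*n)
N(T) = -675/T (N(T) = (-675/T²)*T = -675/T)
-N(B(32, I(2, -3))) = -(-675)/(32² - 3*(1 - 3)) = -(-675)/(1024 - 3*(-2)) = -(-675)/(1024 + 6) = -(-675)/1030 = -1*(-135/206) = 135/206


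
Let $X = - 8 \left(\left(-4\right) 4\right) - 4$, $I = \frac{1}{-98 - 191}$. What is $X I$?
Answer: $- \frac{124}{289} \approx -0.42907$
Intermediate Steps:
$I = - \frac{1}{289}$ ($I = \frac{1}{-289} = - \frac{1}{289} \approx -0.0034602$)
$X = 124$ ($X = \left(-8\right) \left(-16\right) - 4 = 128 - 4 = 124$)
$X I = 124 \left(- \frac{1}{289}\right) = - \frac{124}{289}$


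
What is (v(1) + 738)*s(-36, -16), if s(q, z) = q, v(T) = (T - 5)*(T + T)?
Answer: -26280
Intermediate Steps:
v(T) = 2*T*(-5 + T) (v(T) = (-5 + T)*(2*T) = 2*T*(-5 + T))
(v(1) + 738)*s(-36, -16) = (2*1*(-5 + 1) + 738)*(-36) = (2*1*(-4) + 738)*(-36) = (-8 + 738)*(-36) = 730*(-36) = -26280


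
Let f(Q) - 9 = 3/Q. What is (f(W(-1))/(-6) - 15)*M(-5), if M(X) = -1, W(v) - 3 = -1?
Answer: 67/4 ≈ 16.750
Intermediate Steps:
W(v) = 2 (W(v) = 3 - 1 = 2)
f(Q) = 9 + 3/Q
(f(W(-1))/(-6) - 15)*M(-5) = ((9 + 3/2)/(-6) - 15)*(-1) = ((9 + 3*(½))*(-⅙) - 15)*(-1) = ((9 + 3/2)*(-⅙) - 15)*(-1) = ((21/2)*(-⅙) - 15)*(-1) = (-7/4 - 15)*(-1) = -67/4*(-1) = 67/4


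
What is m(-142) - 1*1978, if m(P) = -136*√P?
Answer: -1978 - 136*I*√142 ≈ -1978.0 - 1620.6*I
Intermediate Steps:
m(-142) - 1*1978 = -136*I*√142 - 1*1978 = -136*I*√142 - 1978 = -1978 - 136*I*√142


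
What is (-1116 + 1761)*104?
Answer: 67080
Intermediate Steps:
(-1116 + 1761)*104 = 645*104 = 67080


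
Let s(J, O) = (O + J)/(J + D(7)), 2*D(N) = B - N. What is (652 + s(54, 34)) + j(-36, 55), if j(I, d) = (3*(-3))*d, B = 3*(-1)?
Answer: 7781/49 ≈ 158.80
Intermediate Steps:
B = -3
j(I, d) = -9*d
D(N) = -3/2 - N/2 (D(N) = (-3 - N)/2 = -3/2 - N/2)
s(J, O) = (J + O)/(-5 + J) (s(J, O) = (O + J)/(J + (-3/2 - ½*7)) = (J + O)/(J + (-3/2 - 7/2)) = (J + O)/(J - 5) = (J + O)/(-5 + J))
(652 + s(54, 34)) + j(-36, 55) = (652 + (54 + 34)/(-5 + 54)) - 9*55 = (652 + 88/49) - 495 = 32036/49 - 495 = 7781/49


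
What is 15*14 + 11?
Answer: 221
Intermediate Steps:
15*14 + 11 = 210 + 11 = 221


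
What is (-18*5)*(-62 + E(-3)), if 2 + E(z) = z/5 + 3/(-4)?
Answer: 11763/2 ≈ 5881.5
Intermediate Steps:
E(z) = -11/4 + z/5 (E(z) = -2 + (z/5 + 3/(-4)) = -2 + (z*(⅕) + 3*(-¼)) = -2 + (z/5 - ¾) = -2 + (-¾ + z/5) = -11/4 + z/5)
(-18*5)*(-62 + E(-3)) = (-18*5)*(-62 + (-11/4 + (⅕)*(-3))) = -90*(-62 + (-11/4 - ⅗)) = -90*(-62 - 67/20) = -90*(-1307/20) = 11763/2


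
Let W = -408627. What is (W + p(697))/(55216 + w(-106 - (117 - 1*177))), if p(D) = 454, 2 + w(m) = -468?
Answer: -408173/54746 ≈ -7.4558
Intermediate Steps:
w(m) = -470 (w(m) = -2 - 468 = -470)
(W + p(697))/(55216 + w(-106 - (117 - 1*177))) = (-408627 + 454)/(55216 - 470) = -408173/54746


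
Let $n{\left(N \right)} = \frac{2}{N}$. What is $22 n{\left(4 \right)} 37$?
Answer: $407$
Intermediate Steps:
$22 n{\left(4 \right)} 37 = 22 \cdot \frac{2}{4} \cdot 37 = 22 \cdot 2 \cdot \frac{1}{4} \cdot 37 = 22 \cdot \frac{1}{2} \cdot 37 = 11 \cdot 37 = 407$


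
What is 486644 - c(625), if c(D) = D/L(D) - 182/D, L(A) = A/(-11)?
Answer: 304159557/625 ≈ 4.8666e+5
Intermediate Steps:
L(A) = -A/11 (L(A) = A*(-1/11) = -A/11)
c(D) = -11 - 182/D (c(D) = D/((-D/11)) - 182/D = D*(-11/D) - 182/D = -11 - 182/D)
486644 - c(625) = 486644 - (-11 - 182/625) = 486644 - 1*(-7057/625) = 486644 + 7057/625 = 304159557/625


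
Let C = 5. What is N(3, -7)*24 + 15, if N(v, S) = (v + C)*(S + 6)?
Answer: -177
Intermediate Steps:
N(v, S) = (5 + v)*(6 + S) (N(v, S) = (v + 5)*(S + 6) = (5 + v)*(6 + S))
N(3, -7)*24 + 15 = (30 + 5*(-7) + 6*3 - 7*3)*24 + 15 = (30 - 35 + 18 - 21)*24 + 15 = -8*24 + 15 = -192 + 15 = -177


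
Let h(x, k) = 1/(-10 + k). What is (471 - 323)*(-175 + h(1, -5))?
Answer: -388648/15 ≈ -25910.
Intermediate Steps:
(471 - 323)*(-175 + h(1, -5)) = (471 - 323)*(-175 + 1/(-10 - 5)) = 148*(-175 + 1/(-15)) = 148*(-175 - 1/15) = 148*(-2626/15) = -388648/15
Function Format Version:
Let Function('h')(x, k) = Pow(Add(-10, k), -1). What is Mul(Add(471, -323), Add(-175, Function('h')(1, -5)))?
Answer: Rational(-388648, 15) ≈ -25910.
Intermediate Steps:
Mul(Add(471, -323), Add(-175, Function('h')(1, -5))) = Mul(Add(471, -323), Add(-175, Pow(Add(-10, -5), -1))) = Mul(148, Add(-175, Pow(-15, -1))) = Mul(148, Add(-175, Rational(-1, 15))) = Mul(148, Rational(-2626, 15)) = Rational(-388648, 15)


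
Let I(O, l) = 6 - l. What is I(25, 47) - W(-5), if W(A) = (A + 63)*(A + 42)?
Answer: -2187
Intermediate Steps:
W(A) = (42 + A)*(63 + A) (W(A) = (63 + A)*(42 + A) = (42 + A)*(63 + A))
I(25, 47) - W(-5) = (6 - 1*47) - (2646 + (-5)**2 + 105*(-5)) = (6 - 47) - (2646 + 25 - 525) = -41 - 1*2146 = -41 - 2146 = -2187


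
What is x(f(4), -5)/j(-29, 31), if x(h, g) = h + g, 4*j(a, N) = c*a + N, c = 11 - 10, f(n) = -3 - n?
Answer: -24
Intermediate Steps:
c = 1
j(a, N) = N/4 + a/4 (j(a, N) = (1*a + N)/4 = (a + N)/4 = (N + a)/4 = N/4 + a/4)
x(h, g) = g + h
x(f(4), -5)/j(-29, 31) = (-5 + (-3 - 1*4))/((1/4)*31 + (1/4)*(-29)) = (-5 + (-3 - 4))/(31/4 - 29/4) = (-5 - 7)/(1/2) = -12*2 = -24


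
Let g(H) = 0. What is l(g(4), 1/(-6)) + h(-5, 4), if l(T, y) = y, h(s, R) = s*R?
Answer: -121/6 ≈ -20.167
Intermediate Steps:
h(s, R) = R*s
l(g(4), 1/(-6)) + h(-5, 4) = 1/(-6) + 4*(-5) = -⅙ - 20 = -121/6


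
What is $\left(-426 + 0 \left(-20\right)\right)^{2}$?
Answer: $181476$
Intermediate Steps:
$\left(-426 + 0 \left(-20\right)\right)^{2} = \left(-426 + 0\right)^{2} = \left(-426\right)^{2} = 181476$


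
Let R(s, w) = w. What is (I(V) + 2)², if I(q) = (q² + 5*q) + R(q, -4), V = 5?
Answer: 2304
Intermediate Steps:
I(q) = -4 + q² + 5*q (I(q) = (q² + 5*q) - 4 = -4 + q² + 5*q)
(I(V) + 2)² = ((-4 + 5² + 5*5) + 2)² = ((-4 + 25 + 25) + 2)² = (46 + 2)² = 48² = 2304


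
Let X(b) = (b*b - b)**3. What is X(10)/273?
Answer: 243000/91 ≈ 2670.3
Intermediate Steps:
X(b) = (b**2 - b)**3
X(10)/273 = (10**3*(-1 + 10)**3)/273 = (1000*9**3)*(1/273) = (1000*729)*(1/273) = 729000*(1/273) = 243000/91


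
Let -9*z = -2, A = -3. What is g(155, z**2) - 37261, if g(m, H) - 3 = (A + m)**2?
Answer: -14154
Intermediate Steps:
z = 2/9 (z = -1/9*(-2) = 2/9 ≈ 0.22222)
g(m, H) = 3 + (-3 + m)**2
g(155, z**2) - 37261 = (3 + (-3 + 155)**2) - 37261 = (3 + 152**2) - 37261 = (3 + 23104) - 37261 = 23107 - 37261 = -14154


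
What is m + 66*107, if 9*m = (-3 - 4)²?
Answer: 63607/9 ≈ 7067.4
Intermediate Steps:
m = 49/9 (m = (-3 - 4)²/9 = (⅑)*(-7)² = (⅑)*49 = 49/9 ≈ 5.4444)
m + 66*107 = 49/9 + 66*107 = 49/9 + 7062 = 63607/9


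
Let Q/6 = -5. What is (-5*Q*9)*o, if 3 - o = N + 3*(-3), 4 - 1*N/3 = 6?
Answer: 24300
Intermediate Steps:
Q = -30 (Q = 6*(-5) = -30)
N = -6 (N = 12 - 3*6 = 12 - 18 = -6)
o = 18 (o = 3 - (-6 + 3*(-3)) = 3 - (-6 - 9) = 3 - 1*(-15) = 3 + 15 = 18)
(-5*Q*9)*o = -(-150)*9*18 = -5*(-270)*18 = 1350*18 = 24300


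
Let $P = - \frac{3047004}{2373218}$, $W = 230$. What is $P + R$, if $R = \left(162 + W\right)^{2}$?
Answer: $\frac{182337561874}{1186609} \approx 1.5366 \cdot 10^{5}$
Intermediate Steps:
$R = 153664$ ($R = \left(162 + 230\right)^{2} = 392^{2} = 153664$)
$P = - \frac{1523502}{1186609}$ ($P = \left(-3047004\right) \frac{1}{2373218} = - \frac{1523502}{1186609} \approx -1.2839$)
$P + R = - \frac{1523502}{1186609} + 153664 = \frac{182337561874}{1186609}$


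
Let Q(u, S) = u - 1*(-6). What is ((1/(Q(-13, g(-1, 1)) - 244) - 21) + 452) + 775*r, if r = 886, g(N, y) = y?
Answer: 172457330/251 ≈ 6.8708e+5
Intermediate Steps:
Q(u, S) = 6 + u (Q(u, S) = u + 6 = 6 + u)
((1/(Q(-13, g(-1, 1)) - 244) - 21) + 452) + 775*r = ((1/((6 - 13) - 244) - 21) + 452) + 775*886 = ((1/(-7 - 244) - 21) + 452) + 686650 = ((1/(-251) - 21) + 452) + 686650 = ((-1/251 - 21) + 452) + 686650 = (-5272/251 + 452) + 686650 = 108180/251 + 686650 = 172457330/251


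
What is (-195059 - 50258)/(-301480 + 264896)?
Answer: 245317/36584 ≈ 6.7056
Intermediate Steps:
(-195059 - 50258)/(-301480 + 264896) = -245317/(-36584) = -245317*(-1/36584) = 245317/36584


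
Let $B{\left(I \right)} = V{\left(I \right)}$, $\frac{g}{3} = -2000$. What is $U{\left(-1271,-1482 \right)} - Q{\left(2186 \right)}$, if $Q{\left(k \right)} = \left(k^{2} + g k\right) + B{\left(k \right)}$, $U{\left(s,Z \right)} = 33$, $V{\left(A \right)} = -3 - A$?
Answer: $8339626$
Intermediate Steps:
$g = -6000$ ($g = 3 \left(-2000\right) = -6000$)
$B{\left(I \right)} = -3 - I$
$Q{\left(k \right)} = -3 + k^{2} - 6001 k$ ($Q{\left(k \right)} = \left(k^{2} - 6000 k\right) - \left(3 + k\right) = -3 + k^{2} - 6001 k$)
$U{\left(-1271,-1482 \right)} - Q{\left(2186 \right)} = 33 - \left(-3 + 2186^{2} - 13118186\right) = 33 - \left(-3 + 4778596 - 13118186\right) = 33 - -8339593 = 33 + 8339593 = 8339626$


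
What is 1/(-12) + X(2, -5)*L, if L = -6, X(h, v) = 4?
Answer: -289/12 ≈ -24.083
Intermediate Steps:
1/(-12) + X(2, -5)*L = 1/(-12) + 4*(-6) = -1/12 - 24 = -289/12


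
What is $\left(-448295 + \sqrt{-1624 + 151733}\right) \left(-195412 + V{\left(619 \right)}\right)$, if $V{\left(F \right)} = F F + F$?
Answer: $-84444432560 + 188368 \sqrt{150109} \approx -8.4371 \cdot 10^{10}$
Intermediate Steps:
$V{\left(F \right)} = F + F^{2}$ ($V{\left(F \right)} = F^{2} + F = F + F^{2}$)
$\left(-448295 + \sqrt{-1624 + 151733}\right) \left(-195412 + V{\left(619 \right)}\right) = \left(-448295 + \sqrt{-1624 + 151733}\right) \left(-195412 + 619 \left(1 + 619\right)\right) = \left(-448295 + \sqrt{150109}\right) \left(-195412 + 619 \cdot 620\right) = \left(-448295 + \sqrt{150109}\right) \left(-195412 + 383780\right) = \left(-448295 + \sqrt{150109}\right) 188368 = -84444432560 + 188368 \sqrt{150109}$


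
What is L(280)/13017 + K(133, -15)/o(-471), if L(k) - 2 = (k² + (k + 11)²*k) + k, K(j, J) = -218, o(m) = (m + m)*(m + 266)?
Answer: 255220047673/139650715 ≈ 1827.6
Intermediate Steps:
o(m) = 2*m*(266 + m) (o(m) = (2*m)*(266 + m) = 2*m*(266 + m))
L(k) = 2 + k + k² + k*(11 + k)² (L(k) = 2 + ((k² + (k + 11)²*k) + k) = 2 + ((k² + (11 + k)²*k) + k) = 2 + ((k² + k*(11 + k)²) + k) = 2 + (k + k² + k*(11 + k)²) = 2 + k + k² + k*(11 + k)²)
L(280)/13017 + K(133, -15)/o(-471) = (2 + 280 + 280² + 280*(11 + 280)²)/13017 - 218*(-1/(942*(266 - 471))) = (2 + 280 + 78400 + 280*291²)*(1/13017) - 218/(2*(-471)*(-205)) = (2 + 280 + 78400 + 280*84681)*(1/13017) - 218/193110 = (2 + 280 + 78400 + 23710680)*(1/13017) - 218*1/193110 = 23789362*(1/13017) - 109/96555 = 23789362/13017 - 109/96555 = 255220047673/139650715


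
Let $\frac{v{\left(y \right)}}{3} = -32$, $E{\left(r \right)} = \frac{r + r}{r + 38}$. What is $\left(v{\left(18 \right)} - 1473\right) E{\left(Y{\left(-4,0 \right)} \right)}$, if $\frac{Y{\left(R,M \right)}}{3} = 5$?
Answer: $- \frac{47070}{53} \approx -888.11$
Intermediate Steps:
$Y{\left(R,M \right)} = 15$ ($Y{\left(R,M \right)} = 3 \cdot 5 = 15$)
$E{\left(r \right)} = \frac{2 r}{38 + r}$
$v{\left(y \right)} = -96$ ($v{\left(y \right)} = 3 \left(-32\right) = -96$)
$\left(v{\left(18 \right)} - 1473\right) E{\left(Y{\left(-4,0 \right)} \right)} = \left(-96 - 1473\right) 2 \cdot 15 \frac{1}{38 + 15} = - 1569 \cdot 2 \cdot 15 \cdot \frac{1}{53} = \left(-1569\right) \frac{30}{53} = - \frac{47070}{53}$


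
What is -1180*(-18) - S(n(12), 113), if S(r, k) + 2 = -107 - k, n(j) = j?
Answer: 21462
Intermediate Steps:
S(r, k) = -109 - k (S(r, k) = -2 + (-107 - k) = -109 - k)
-1180*(-18) - S(n(12), 113) = -1180*(-18) - (-109 - 1*113) = 21240 - (-109 - 113) = 21240 - 1*(-222) = 21240 + 222 = 21462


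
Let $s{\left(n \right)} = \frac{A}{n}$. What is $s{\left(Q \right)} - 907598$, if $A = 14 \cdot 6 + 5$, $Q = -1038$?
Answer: $- \frac{942086813}{1038} \approx -9.076 \cdot 10^{5}$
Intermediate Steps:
$A = 89$ ($A = 84 + 5 = 89$)
$s{\left(n \right)} = \frac{89}{n}$
$s{\left(Q \right)} - 907598 = \frac{89}{-1038} - 907598 = 89 \left(- \frac{1}{1038}\right) - 907598 = - \frac{89}{1038} - 907598 = - \frac{942086813}{1038}$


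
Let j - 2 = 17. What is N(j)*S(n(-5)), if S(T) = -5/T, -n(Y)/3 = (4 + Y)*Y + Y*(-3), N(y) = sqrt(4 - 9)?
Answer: I*sqrt(5)/12 ≈ 0.18634*I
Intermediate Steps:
j = 19 (j = 2 + 17 = 19)
N(y) = I*sqrt(5) (N(y) = sqrt(-5) = I*sqrt(5))
n(Y) = 9*Y - 3*Y*(4 + Y) (n(Y) = -3*((4 + Y)*Y + Y*(-3)) = -3*(Y*(4 + Y) - 3*Y) = -3*(-3*Y + Y*(4 + Y)) = 9*Y - 3*Y*(4 + Y))
N(j)*S(n(-5)) = (I*sqrt(5))*(-5*1/(15*(1 - 5))) = (I*sqrt(5))*(-5/((-3*(-5)*(-4)))) = (I*sqrt(5))*(-5/(-60)) = (I*sqrt(5))*(-5*(-1/60)) = (I*sqrt(5))*(1/12) = I*sqrt(5)/12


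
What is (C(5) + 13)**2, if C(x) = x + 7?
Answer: 625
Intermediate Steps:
C(x) = 7 + x
(C(5) + 13)**2 = ((7 + 5) + 13)**2 = (12 + 13)**2 = 25**2 = 625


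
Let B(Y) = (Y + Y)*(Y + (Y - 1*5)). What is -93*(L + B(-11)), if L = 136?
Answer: -67890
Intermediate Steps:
B(Y) = 2*Y*(-5 + 2*Y) (B(Y) = (2*Y)*(Y + (Y - 5)) = (2*Y)*(Y + (-5 + Y)) = (2*Y)*(-5 + 2*Y) = 2*Y*(-5 + 2*Y))
-93*(L + B(-11)) = -93*(136 + 2*(-11)*(-5 + 2*(-11))) = -93*(136 + 2*(-11)*(-5 - 22)) = -93*(136 + 2*(-11)*(-27)) = -93*(136 + 594) = -93*730 = -67890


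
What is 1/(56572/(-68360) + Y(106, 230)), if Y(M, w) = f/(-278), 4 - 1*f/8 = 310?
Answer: 2375510/18952283 ≈ 0.12534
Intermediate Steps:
f = -2448 (f = 32 - 8*310 = 32 - 2480 = -2448)
Y(M, w) = 1224/139 (Y(M, w) = -2448/(-278) = -2448*(-1/278) = 1224/139)
1/(56572/(-68360) + Y(106, 230)) = 1/(56572/(-68360) + 1224/139) = 1/(56572*(-1/68360) + 1224/139) = 1/(-14143/17090 + 1224/139) = 1/(18952283/2375510) = 2375510/18952283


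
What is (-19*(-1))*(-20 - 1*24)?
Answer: -836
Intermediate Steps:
(-19*(-1))*(-20 - 1*24) = 19*(-20 - 24) = 19*(-44) = -836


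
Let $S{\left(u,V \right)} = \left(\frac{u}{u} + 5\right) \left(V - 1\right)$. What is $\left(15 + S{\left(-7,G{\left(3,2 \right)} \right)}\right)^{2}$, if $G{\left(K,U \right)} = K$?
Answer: $729$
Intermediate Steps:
$S{\left(u,V \right)} = -6 + 6 V$ ($S{\left(u,V \right)} = \left(1 + 5\right) \left(-1 + V\right) = 6 \left(-1 + V\right) = -6 + 6 V$)
$\left(15 + S{\left(-7,G{\left(3,2 \right)} \right)}\right)^{2} = \left(15 + \left(-6 + 6 \cdot 3\right)\right)^{2} = \left(15 + \left(-6 + 18\right)\right)^{2} = \left(15 + 12\right)^{2} = 27^{2} = 729$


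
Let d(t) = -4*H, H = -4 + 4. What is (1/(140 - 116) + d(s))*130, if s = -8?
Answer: 65/12 ≈ 5.4167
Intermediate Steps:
H = 0
d(t) = 0 (d(t) = -4*0 = 0)
(1/(140 - 116) + d(s))*130 = (1/(140 - 116) + 0)*130 = (1/24 + 0)*130 = (1/24)*130 = 65/12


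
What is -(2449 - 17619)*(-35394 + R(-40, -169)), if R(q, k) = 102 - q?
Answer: -534772840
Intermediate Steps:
-(2449 - 17619)*(-35394 + R(-40, -169)) = -(2449 - 17619)*(-35394 + (102 - 1*(-40))) = -(-15170)*(-35394 + (102 + 40)) = -(-15170)*(-35394 + 142) = -(-15170)*(-35252) = -1*534772840 = -534772840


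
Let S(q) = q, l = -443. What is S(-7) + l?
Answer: -450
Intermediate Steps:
S(-7) + l = -7 - 443 = -450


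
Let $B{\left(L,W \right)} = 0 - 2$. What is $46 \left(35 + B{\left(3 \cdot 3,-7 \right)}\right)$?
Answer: $1518$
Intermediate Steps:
$B{\left(L,W \right)} = -2$
$46 \left(35 + B{\left(3 \cdot 3,-7 \right)}\right) = 46 \left(35 - 2\right) = 46 \cdot 33 = 1518$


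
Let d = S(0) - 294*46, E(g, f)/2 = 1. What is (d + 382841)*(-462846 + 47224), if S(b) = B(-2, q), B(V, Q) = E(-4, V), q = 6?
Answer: -153497101418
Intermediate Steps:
E(g, f) = 2 (E(g, f) = 2*1 = 2)
B(V, Q) = 2
S(b) = 2
d = -13522 (d = 2 - 294*46 = 2 - 13524 = -13522)
(d + 382841)*(-462846 + 47224) = (-13522 + 382841)*(-462846 + 47224) = 369319*(-415622) = -153497101418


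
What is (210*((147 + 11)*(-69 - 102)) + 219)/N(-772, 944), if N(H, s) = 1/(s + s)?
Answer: -10711683168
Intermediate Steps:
N(H, s) = 1/(2*s)
(210*((147 + 11)*(-69 - 102)) + 219)/N(-772, 944) = (210*((147 + 11)*(-69 - 102)) + 219)/(((1/2)/944)) = (210*(158*(-171)) + 219)/(((1/2)*(1/944))) = (210*(-27018) + 219)/(1/1888) = (-5673780 + 219)*1888 = -5673561*1888 = -10711683168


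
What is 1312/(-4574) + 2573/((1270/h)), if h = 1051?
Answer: 6183724881/2904490 ≈ 2129.0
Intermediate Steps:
1312/(-4574) + 2573/((1270/h)) = 1312/(-4574) + 2573/((1270/1051)) = 1312*(-1/4574) + 2573/((1270*(1/1051))) = -656/2287 + 2573/(1270/1051) = -656/2287 + 2573*(1051/1270) = -656/2287 + 2704223/1270 = 6183724881/2904490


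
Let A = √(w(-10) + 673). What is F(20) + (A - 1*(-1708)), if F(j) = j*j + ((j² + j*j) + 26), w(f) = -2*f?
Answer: 2934 + 3*√77 ≈ 2960.3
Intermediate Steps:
A = 3*√77 (A = √(-2*(-10) + 673) = √(20 + 673) = √693 = 3*√77 ≈ 26.325)
F(j) = 26 + 3*j² (F(j) = j² + ((j² + j²) + 26) = j² + (2*j² + 26) = j² + (26 + 2*j²) = 26 + 3*j²)
F(20) + (A - 1*(-1708)) = (26 + 3*20²) + (3*√77 - 1*(-1708)) = (26 + 3*400) + (3*√77 + 1708) = (26 + 1200) + (1708 + 3*√77) = 1226 + (1708 + 3*√77) = 2934 + 3*√77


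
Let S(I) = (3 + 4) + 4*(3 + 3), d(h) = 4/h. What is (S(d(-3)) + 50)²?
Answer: 6561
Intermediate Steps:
S(I) = 31 (S(I) = 7 + 4*6 = 7 + 24 = 31)
(S(d(-3)) + 50)² = (31 + 50)² = 81² = 6561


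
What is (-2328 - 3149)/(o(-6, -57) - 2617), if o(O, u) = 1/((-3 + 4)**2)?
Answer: 5477/2616 ≈ 2.0937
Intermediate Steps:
o(O, u) = 1 (o(O, u) = 1/(1**2) = 1/1 = 1)
(-2328 - 3149)/(o(-6, -57) - 2617) = (-2328 - 3149)/(1 - 2617) = -5477/(-2616) = -5477*(-1/2616) = 5477/2616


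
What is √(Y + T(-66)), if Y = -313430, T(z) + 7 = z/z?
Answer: 2*I*√78359 ≈ 559.85*I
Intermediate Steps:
T(z) = -6 (T(z) = -7 + z/z = -7 + 1 = -6)
√(Y + T(-66)) = √(-313430 - 6) = √(-313436) = 2*I*√78359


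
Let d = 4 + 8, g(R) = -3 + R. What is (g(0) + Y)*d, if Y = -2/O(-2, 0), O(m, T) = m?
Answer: -24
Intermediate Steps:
d = 12
Y = 1 (Y = -2/(-2) = -2*(-½) = 1)
(g(0) + Y)*d = ((-3 + 0) + 1)*12 = (-3 + 1)*12 = -2*12 = -24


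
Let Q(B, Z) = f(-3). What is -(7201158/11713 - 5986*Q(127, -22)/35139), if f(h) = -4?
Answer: -21627418/35139 ≈ -615.48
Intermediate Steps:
Q(B, Z) = -4
-(7201158/11713 - 5986*Q(127, -22)/35139) = -11972/((-70278/((-9595 - 4) + 5986))) = -11972/((-70278/(-9599 + 5986))) = -11972/((-70278/(-3613))) = -11972/((-70278*(-1/3613))) = -11972/70278/3613 = -11972*3613/70278 = -21627418/35139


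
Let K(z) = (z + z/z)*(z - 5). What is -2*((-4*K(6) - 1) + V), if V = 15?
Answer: 28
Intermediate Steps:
K(z) = (1 + z)*(-5 + z) (K(z) = (z + 1)*(-5 + z) = (1 + z)*(-5 + z))
-2*((-4*K(6) - 1) + V) = -2*((-4*(-5 + 6**2 - 4*6) - 1) + 15) = -2*((-4*(-5 + 36 - 24) - 1) + 15) = -2*((-4*7 - 1) + 15) = -2*((-28 - 1) + 15) = -2*(-29 + 15) = -2*(-14) = 28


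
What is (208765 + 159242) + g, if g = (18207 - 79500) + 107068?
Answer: 413782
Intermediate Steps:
g = 45775 (g = -61293 + 107068 = 45775)
(208765 + 159242) + g = (208765 + 159242) + 45775 = 368007 + 45775 = 413782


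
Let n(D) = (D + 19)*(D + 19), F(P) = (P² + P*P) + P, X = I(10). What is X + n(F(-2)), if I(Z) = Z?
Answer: 635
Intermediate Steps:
X = 10
F(P) = P + 2*P² (F(P) = (P² + P²) + P = 2*P² + P = P + 2*P²)
n(D) = (19 + D)² (n(D) = (19 + D)*(19 + D) = (19 + D)²)
X + n(F(-2)) = 10 + (19 - 2*(1 + 2*(-2)))² = 10 + (19 - 2*(1 - 4))² = 10 + (19 - 2*(-3))² = 10 + (19 + 6)² = 10 + 25² = 10 + 625 = 635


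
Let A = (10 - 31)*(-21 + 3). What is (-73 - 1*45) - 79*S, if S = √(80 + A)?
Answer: -118 - 79*√458 ≈ -1808.7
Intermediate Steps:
A = 378 (A = -21*(-18) = 378)
S = √458 (S = √(80 + 378) = √458 ≈ 21.401)
(-73 - 1*45) - 79*S = (-73 - 1*45) - 79*√458 = (-73 - 45) - 79*√458 = -118 - 79*√458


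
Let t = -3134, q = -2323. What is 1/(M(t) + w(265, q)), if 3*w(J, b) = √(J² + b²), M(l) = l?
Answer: -14103/41465525 - 3*√5466554/82931050 ≈ -0.00042469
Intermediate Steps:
w(J, b) = √(J² + b²)/3
1/(M(t) + w(265, q)) = 1/(-3134 + √(265² + (-2323)²)/3) = 1/(-3134 + √(70225 + 5396329)/3) = 1/(-3134 + √5466554/3)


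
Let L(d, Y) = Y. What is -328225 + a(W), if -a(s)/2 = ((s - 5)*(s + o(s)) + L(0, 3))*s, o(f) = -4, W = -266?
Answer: 38599811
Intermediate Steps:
a(s) = -2*s*(3 + (-5 + s)*(-4 + s)) (a(s) = -2*((s - 5)*(s - 4) + 3)*s = -2*((-5 + s)*(-4 + s) + 3)*s = -2*(3 + (-5 + s)*(-4 + s))*s = -2*s*(3 + (-5 + s)*(-4 + s)))
-328225 + a(W) = -328225 + 2*(-266)*(-23 - 1*(-266)**2 + 9*(-266)) = -328225 + 2*(-266)*(-23 - 1*70756 - 2394) = -328225 + 2*(-266)*(-23 - 70756 - 2394) = -328225 + 2*(-266)*(-73173) = -328225 + 38928036 = 38599811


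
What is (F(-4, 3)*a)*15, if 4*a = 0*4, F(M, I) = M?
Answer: 0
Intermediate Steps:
a = 0 (a = (0*4)/4 = (1/4)*0 = 0)
(F(-4, 3)*a)*15 = -4*0*15 = 0*15 = 0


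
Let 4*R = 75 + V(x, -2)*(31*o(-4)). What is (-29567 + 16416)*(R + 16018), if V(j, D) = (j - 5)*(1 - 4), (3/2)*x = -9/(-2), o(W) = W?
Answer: -833812853/4 ≈ -2.0845e+8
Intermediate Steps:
x = 3 (x = 2*(-9/(-2))/3 = 2*(-9*(-½))/3 = (⅔)*(9/2) = 3)
V(j, D) = 15 - 3*j (V(j, D) = (-5 + j)*(-3) = 15 - 3*j)
R = -669/4 (R = (75 + (15 - 3*3)*(31*(-4)))/4 = (75 + (15 - 9)*(-124))/4 = (75 + 6*(-124))/4 = (75 - 744)/4 = (¼)*(-669) = -669/4 ≈ -167.25)
(-29567 + 16416)*(R + 16018) = (-29567 + 16416)*(-669/4 + 16018) = -13151*63403/4 = -833812853/4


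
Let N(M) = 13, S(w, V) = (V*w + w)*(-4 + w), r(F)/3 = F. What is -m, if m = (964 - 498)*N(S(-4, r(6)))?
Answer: -6058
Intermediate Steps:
r(F) = 3*F
S(w, V) = (-4 + w)*(w + V*w) (S(w, V) = (w + V*w)*(-4 + w) = (-4 + w)*(w + V*w))
m = 6058 (m = (964 - 498)*13 = 466*13 = 6058)
-m = -1*6058 = -6058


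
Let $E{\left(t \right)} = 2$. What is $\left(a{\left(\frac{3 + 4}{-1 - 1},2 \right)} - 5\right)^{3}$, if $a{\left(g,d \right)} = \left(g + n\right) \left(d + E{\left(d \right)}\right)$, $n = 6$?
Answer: $125$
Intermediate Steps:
$a{\left(g,d \right)} = \left(2 + d\right) \left(6 + g\right)$ ($a{\left(g,d \right)} = \left(g + 6\right) \left(d + 2\right) = \left(6 + g\right) \left(2 + d\right) = \left(2 + d\right) \left(6 + g\right)$)
$\left(a{\left(\frac{3 + 4}{-1 - 1},2 \right)} - 5\right)^{3} = \left(\left(12 + 2 \frac{3 + 4}{-1 - 1} + 6 \cdot 2 + 2 \frac{3 + 4}{-1 - 1}\right) - 5\right)^{3} = \left(\left(12 + 2 \frac{7}{-2} + 12 + 2 \frac{7}{-2}\right) - 5\right)^{3} = \left(\left(12 + 2 \cdot 7 \left(- \frac{1}{2}\right) + 12 + 2 \cdot 7 \left(- \frac{1}{2}\right)\right) - 5\right)^{3} = \left(\left(12 + 2 \left(- \frac{7}{2}\right) + 12 + 2 \left(- \frac{7}{2}\right)\right) - 5\right)^{3} = \left(\left(12 - 7 + 12 - 7\right) - 5\right)^{3} = \left(10 - 5\right)^{3} = 5^{3} = 125$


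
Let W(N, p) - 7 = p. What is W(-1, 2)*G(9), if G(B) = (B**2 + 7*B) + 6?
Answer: 1350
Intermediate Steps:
W(N, p) = 7 + p
G(B) = 6 + B**2 + 7*B
W(-1, 2)*G(9) = (7 + 2)*(6 + 9**2 + 7*9) = 9*(6 + 81 + 63) = 9*150 = 1350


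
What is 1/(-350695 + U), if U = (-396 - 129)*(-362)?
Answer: -1/160645 ≈ -6.2249e-6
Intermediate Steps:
U = 190050 (U = -525*(-362) = 190050)
1/(-350695 + U) = 1/(-350695 + 190050) = 1/(-160645) = -1/160645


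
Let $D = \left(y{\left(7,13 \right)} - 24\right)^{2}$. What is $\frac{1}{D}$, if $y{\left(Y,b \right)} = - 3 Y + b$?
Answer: $\frac{1}{1024} \approx 0.00097656$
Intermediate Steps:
$y{\left(Y,b \right)} = b - 3 Y$
$D = 1024$ ($D = \left(\left(13 - 21\right) - 24\right)^{2} = \left(-8 - 24\right)^{2} = \left(-32\right)^{2} = 1024$)
$\frac{1}{D} = \frac{1}{1024}$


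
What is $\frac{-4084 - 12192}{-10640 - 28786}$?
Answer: $\frac{8138}{19713} \approx 0.41282$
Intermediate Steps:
$\frac{-4084 - 12192}{-10640 - 28786} = - \frac{16276}{-39426} = \left(-16276\right) \left(- \frac{1}{39426}\right) = \frac{8138}{19713}$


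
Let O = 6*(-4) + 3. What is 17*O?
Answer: -357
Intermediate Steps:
O = -21 (O = -24 + 3 = -21)
17*O = 17*(-21) = -357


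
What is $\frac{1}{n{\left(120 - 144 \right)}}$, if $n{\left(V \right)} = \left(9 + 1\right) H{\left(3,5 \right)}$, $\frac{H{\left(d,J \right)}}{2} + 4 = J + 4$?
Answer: $\frac{1}{100} \approx 0.01$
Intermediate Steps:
$H{\left(d,J \right)} = 2 J$ ($H{\left(d,J \right)} = -8 + 2 \left(J + 4\right) = -8 + 2 \left(4 + J\right) = -8 + \left(8 + 2 J\right) = 2 J$)
$n{\left(V \right)} = 100$ ($n{\left(V \right)} = \left(9 + 1\right) 2 \cdot 5 = 10 \cdot 10 = 100$)
$\frac{1}{n{\left(120 - 144 \right)}} = \frac{1}{100}$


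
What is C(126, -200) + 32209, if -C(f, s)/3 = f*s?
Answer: 107809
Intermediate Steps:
C(f, s) = -3*f*s
C(126, -200) + 32209 = -3*126*(-200) + 32209 = 75600 + 32209 = 107809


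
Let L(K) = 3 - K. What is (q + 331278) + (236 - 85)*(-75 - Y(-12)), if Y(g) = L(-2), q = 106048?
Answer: 425246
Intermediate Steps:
Y(g) = 5 (Y(g) = 3 - 1*(-2) = 3 + 2 = 5)
(q + 331278) + (236 - 85)*(-75 - Y(-12)) = (106048 + 331278) + (236 - 85)*(-75 - 1*5) = 437326 + 151*(-75 - 5) = 437326 + 151*(-80) = 437326 - 12080 = 425246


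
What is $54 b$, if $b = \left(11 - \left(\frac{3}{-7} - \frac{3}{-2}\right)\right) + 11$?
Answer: $\frac{7911}{7} \approx 1130.1$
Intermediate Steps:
$b = \frac{293}{14}$ ($b = \left(11 - \left(3 \left(- \frac{1}{7}\right) - - \frac{3}{2}\right)\right) + 11 = \left(11 - \left(- \frac{3}{7} + \frac{3}{2}\right)\right) + 11 = \left(11 - \frac{15}{14}\right) + 11 = \frac{139}{14} + 11 = \frac{293}{14} \approx 20.929$)
$54 b = 54 \cdot \frac{293}{14} = \frac{7911}{7}$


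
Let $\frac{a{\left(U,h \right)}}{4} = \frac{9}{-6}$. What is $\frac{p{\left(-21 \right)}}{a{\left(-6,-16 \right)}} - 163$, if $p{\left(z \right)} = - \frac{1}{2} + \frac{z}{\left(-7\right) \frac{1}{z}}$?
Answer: $- \frac{1829}{12} \approx -152.42$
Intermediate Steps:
$a{\left(U,h \right)} = -6$ ($a{\left(U,h \right)} = 4 \frac{9}{-6} = 4 \cdot 9 \left(- \frac{1}{6}\right) = 4 \left(- \frac{3}{2}\right) = -6$)
$p{\left(z \right)} = - \frac{1}{2} - \frac{z^{2}}{7}$ ($p{\left(z \right)} = \left(-1\right) \frac{1}{2} + z \left(- \frac{z}{7}\right) = - \frac{1}{2} - \frac{z^{2}}{7}$)
$\frac{p{\left(-21 \right)}}{a{\left(-6,-16 \right)}} - 163 = \frac{- \frac{1}{2} - \frac{\left(-21\right)^{2}}{7}}{-6} - 163 = \left(- \frac{1}{2} - 63\right) \left(- \frac{1}{6}\right) - 163 = \left(- \frac{127}{2}\right) \left(- \frac{1}{6}\right) - 163 = \frac{127}{12} - 163 = - \frac{1829}{12}$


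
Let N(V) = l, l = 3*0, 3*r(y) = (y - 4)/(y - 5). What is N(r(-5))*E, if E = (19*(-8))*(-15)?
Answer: 0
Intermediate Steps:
r(y) = (-4 + y)/(3*(-5 + y)) (r(y) = ((y - 4)/(y - 5))/3 = ((-4 + y)/(-5 + y))/3 = (-4 + y)/(3*(-5 + y)))
l = 0
N(V) = 0
E = 2280 (E = -152*(-15) = 2280)
N(r(-5))*E = 0*2280 = 0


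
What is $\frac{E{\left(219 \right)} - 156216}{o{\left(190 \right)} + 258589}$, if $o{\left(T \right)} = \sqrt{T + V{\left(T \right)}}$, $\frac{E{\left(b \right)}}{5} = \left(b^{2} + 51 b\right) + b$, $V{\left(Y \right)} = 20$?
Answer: $\frac{36339253581}{66868270711} - \frac{140529 \sqrt{210}}{66868270711} \approx 0.54342$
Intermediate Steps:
$E{\left(b \right)} = 5 b^{2} + 260 b$ ($E{\left(b \right)} = 5 \left(\left(b^{2} + 51 b\right) + b\right) = 5 \left(b^{2} + 52 b\right) = 5 b^{2} + 260 b$)
$o{\left(T \right)} = \sqrt{20 + T}$ ($o{\left(T \right)} = \sqrt{T + 20} = \sqrt{20 + T}$)
$\frac{E{\left(219 \right)} - 156216}{o{\left(190 \right)} + 258589} = \frac{5 \cdot 219 \left(52 + 219\right) - 156216}{\sqrt{20 + 190} + 258589} = \frac{5 \cdot 219 \cdot 271 - 156216}{\sqrt{210} + 258589} = \frac{296745 - 156216}{258589 + \sqrt{210}} = \frac{140529}{258589 + \sqrt{210}}$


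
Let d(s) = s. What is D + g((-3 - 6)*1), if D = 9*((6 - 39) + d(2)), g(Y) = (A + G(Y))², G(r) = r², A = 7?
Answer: 7465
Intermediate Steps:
g(Y) = (7 + Y²)²
D = -279 (D = 9*((6 - 39) + 2) = 9*(-33 + 2) = 9*(-31) = -279)
D + g((-3 - 6)*1) = -279 + (7 + ((-3 - 6)*1)²)² = -279 + (7 + (-9*1)²)² = -279 + (7 + (-9)²)² = -279 + (7 + 81)² = -279 + 88² = -279 + 7744 = 7465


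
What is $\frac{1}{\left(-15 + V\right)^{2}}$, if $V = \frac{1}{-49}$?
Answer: $\frac{2401}{541696} \approx 0.0044324$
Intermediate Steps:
$V = - \frac{1}{49} \approx -0.020408$
$\frac{1}{\left(-15 + V\right)^{2}} = \frac{1}{\left(-15 - \frac{1}{49}\right)^{2}} = \frac{1}{\left(- \frac{736}{49}\right)^{2}} = \frac{1}{\frac{541696}{2401}} = \frac{2401}{541696}$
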